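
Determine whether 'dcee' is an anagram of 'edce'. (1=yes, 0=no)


Sort characters of 'dcee': 'cdee'
Sort characters of 'edce': 'cdee'
Sorted forms match -> they ARE anagrams
Result: 1

1


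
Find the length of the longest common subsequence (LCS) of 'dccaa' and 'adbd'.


DP table for LCS of 'dccaa' and 'adbd':
       a  d  b  d
    0  0  0  0  0
  d 0  0  1  1  1
  c 0  0  1  1  1
  c 0  0  1  1  1
  a 0  1  1  1  1
  a 0  1  1  1  1
LCS: 'd'
LCS length = 1

1


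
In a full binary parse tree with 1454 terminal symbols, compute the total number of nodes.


Leaf nodes (terminals): 1454
Internal nodes = n - 1 = 1454 - 1 = 1453
Total = leaves + internal = 1454 + 1453 = 2907

2907


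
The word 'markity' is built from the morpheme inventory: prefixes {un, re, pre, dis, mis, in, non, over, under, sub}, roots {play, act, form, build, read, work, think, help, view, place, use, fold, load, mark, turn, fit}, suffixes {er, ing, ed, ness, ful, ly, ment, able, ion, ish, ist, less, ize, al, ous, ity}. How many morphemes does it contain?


Segmenting 'markity' against the inventory:
  'mark' -> root (morpheme 1)
  'ity' -> suffix (morpheme 2)
Total morphemes: 2

2


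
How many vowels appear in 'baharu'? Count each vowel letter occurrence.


Scanning each character of 'baharu':
  Position 1: 'b' -> consonant (running count: 0)
  Position 2: 'a' -> vowel (running count: 1)
  Position 3: 'h' -> consonant (running count: 1)
  Position 4: 'a' -> vowel (running count: 2)
  Position 5: 'r' -> consonant (running count: 2)
  Position 6: 'u' -> vowel (running count: 3)
Total vowels: 3

3


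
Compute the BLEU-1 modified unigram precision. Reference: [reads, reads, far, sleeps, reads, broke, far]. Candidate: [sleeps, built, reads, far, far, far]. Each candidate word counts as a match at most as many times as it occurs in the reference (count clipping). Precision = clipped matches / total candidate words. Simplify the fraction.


Reference word counts: {'broke': 1, 'far': 2, 'reads': 3, 'sleeps': 1}
Checking each candidate word (with clipping):
  'sleeps' -> in reference (ref count 1, used 1/1) -> match (matches: 1)
  'built' -> not in reference -> no match (matches: 1)
  'reads' -> in reference (ref count 3, used 1/3) -> match (matches: 2)
  'far' -> in reference (ref count 2, used 1/2) -> match (matches: 3)
  'far' -> in reference (ref count 2, used 2/2) -> match (matches: 4)
  'far' -> ref count 2 already used up (2/2) -> clipped, no match (matches: 4)
Clipped matches: 4, Candidate length: 6
Precision = 4/6 = 2/3

2/3


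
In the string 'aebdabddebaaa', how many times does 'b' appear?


Scanning 'aebdabddebaaa' for 'b':
  Position 2: 'b' -> MATCH (count: 1)
  Position 5: 'b' -> MATCH (count: 2)
  Position 9: 'b' -> MATCH (count: 3)
Total occurrences of 'b': 3

3


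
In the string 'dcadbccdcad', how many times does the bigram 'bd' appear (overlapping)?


Scanning 'dcadbccdcad' for bigram 'bd':
  Position 0: 'dc' -> no
  Position 1: 'ca' -> no
  Position 2: 'ad' -> no
  Position 3: 'db' -> no
  Position 4: 'bc' -> no
  Position 5: 'cc' -> no
  Position 6: 'cd' -> no
  Position 7: 'dc' -> no
  Position 8: 'ca' -> no
  Position 9: 'ad' -> no
Total matches: 0

0


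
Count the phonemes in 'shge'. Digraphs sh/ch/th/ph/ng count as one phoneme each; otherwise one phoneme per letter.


Parsing 'shge' greedily, digraphs first:
  'sh' -> digraph (1 consonant phoneme) (phonemes so far: 1)
  'g' -> consonant phoneme (phonemes so far: 2)
  'e' -> vowel phoneme (phonemes so far: 3)
Total phonemes: 3

3


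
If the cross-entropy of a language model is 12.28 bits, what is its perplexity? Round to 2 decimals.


Perplexity formula: PP = 2^H
H = 12.28
PP = 2^12.28
Decompose: 2^12.28 = 2^12 * 2^0.28
2^12 = 4096, 2^0.28 ~ 1.2141949
PP ~ 4096 * 1.2141949 = 4973.3423104
Rounded to 2 decimals: 4973.34

4973.34


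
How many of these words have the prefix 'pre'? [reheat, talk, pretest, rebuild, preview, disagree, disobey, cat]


Checking each word for prefix 'pre':
  'reheat' -> no (count: 0)
  'talk' -> no (count: 0)
  'pretest' -> YES, starts with 'pre' (count: 1)
  'rebuild' -> no (count: 1)
  'preview' -> YES, starts with 'pre' (count: 2)
  'disagree' -> no (count: 2)
  'disobey' -> no (count: 2)
  'cat' -> no (count: 2)
Total with prefix 'pre': 2

2


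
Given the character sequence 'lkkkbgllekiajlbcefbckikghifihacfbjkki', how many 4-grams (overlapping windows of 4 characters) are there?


String 'lkkkbgllekiajlbcefbckikghifihacfbjkki' has length L = 37.
Number of overlapping n-grams = L - n + 1
Substituting: 37 - 4 + 1 = 34

34


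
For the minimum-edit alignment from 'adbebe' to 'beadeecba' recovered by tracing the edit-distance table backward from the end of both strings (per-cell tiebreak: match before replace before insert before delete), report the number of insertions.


Edit distance = 5. Backtracking from cell (6, 9) with preference match > replace > insert > delete,
then listing the resulting alignment 'adbebe' -> 'beadeecba' left to right:
  Step 1: insert 'b' [insertion #1]
  Step 2: insert 'e' [insertion #2]
  Step 3: keep 'a'
  Step 4: keep 'd'
  Step 5: replace b->e
  Step 6: keep 'e'
  Step 7: insert 'c' [insertion #3]
  Step 8: keep 'b'
  Step 9: replace e->a
Total insertions: 3

3


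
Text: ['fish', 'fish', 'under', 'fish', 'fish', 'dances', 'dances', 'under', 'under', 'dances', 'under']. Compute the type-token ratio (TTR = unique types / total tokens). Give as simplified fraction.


Tokens: 11
Unique types: ('dances', 'fish', 'under') = 3
TTR = 3/11
Already in lowest terms.

3/11


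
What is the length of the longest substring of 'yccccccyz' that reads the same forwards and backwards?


Scanning 'yccccccyz' for palindromic substrings.
Substring at positions 0-7: 'yccccccy'.
Check: reverse('yccccccy') = 'yccccccy' -> palindrome confirmed.
Neighbouring characters ('-' / 'z') break symmetry, so it cannot extend further.
No longer palindromic substring exists; longest length = 8

8


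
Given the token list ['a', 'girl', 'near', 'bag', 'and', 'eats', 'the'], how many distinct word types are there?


Listing all tokens and tracking unique types:
  Token 1: 'a' -> NEW (unique so far: 1)
  Token 2: 'girl' -> NEW (unique so far: 2)
  Token 3: 'near' -> NEW (unique so far: 3)
  Token 4: 'bag' -> NEW (unique so far: 4)
  Token 5: 'and' -> NEW (unique so far: 5)
  Token 6: 'eats' -> NEW (unique so far: 6)
  Token 7: 'the' -> NEW (unique so far: 7)
Unique types: ('a', 'and', 'bag', 'eats', 'girl', 'near', 'the')
Vocabulary size: 7

7


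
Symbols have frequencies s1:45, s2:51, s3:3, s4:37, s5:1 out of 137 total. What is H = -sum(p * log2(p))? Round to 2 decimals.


Computing entropy H = -sum(p_i * log2(p_i)):
  s1: p = 45/137 = 0.3285, -p*log2(p) = 0.5276
  s2: p = 51/137 = 0.3723, -p*log2(p) = 0.5307
  s3: p = 3/137 = 0.0219, -p*log2(p) = 0.1207
  s4: p = 37/137 = 0.2701, -p*log2(p) = 0.5101
  s5: p = 1/137 = 0.0073, -p*log2(p) = 0.0518
H = sum of terms = 1.7409
Rounded to 2 decimals: 1.74

1.74


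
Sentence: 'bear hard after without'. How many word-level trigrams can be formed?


Word trigrams from [4] words:
  Trigram 1: (bear hard after)
  Trigram 2: (hard after without)
Total word trigrams: 4 - 2 = 2

2


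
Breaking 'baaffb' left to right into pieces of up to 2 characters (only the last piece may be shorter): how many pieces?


'baaffb' has 6 characters.
Chunking with max size 2:
  Chunk 1: 'ba' (positions 0-1)
  Chunk 2: 'af' (positions 2-3)
  Chunk 3: 'fb' (positions 4-5)
Total chunks: ceil(6 / 2) = 3

3


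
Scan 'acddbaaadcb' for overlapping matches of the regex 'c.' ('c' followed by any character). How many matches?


Pattern: c. means 'c' followed by any character.
Scanning 'acddbaaadcb' position-by-position:
  Pos 0: window 'ac' -> no
  Pos 1: window 'cd' -> MATCH
  Pos 2: window 'dd' -> no
  Pos 3: window 'db' -> no
  Pos 4: window 'ba' -> no
  Pos 5: window 'aa' -> no
  Pos 6: window 'aa' -> no
  Pos 7: window 'ad' -> no
  Pos 8: window 'dc' -> no
  Pos 9: window 'cb' -> MATCH
  Pos 10: window 'b' -> no
Total matches: 2

2


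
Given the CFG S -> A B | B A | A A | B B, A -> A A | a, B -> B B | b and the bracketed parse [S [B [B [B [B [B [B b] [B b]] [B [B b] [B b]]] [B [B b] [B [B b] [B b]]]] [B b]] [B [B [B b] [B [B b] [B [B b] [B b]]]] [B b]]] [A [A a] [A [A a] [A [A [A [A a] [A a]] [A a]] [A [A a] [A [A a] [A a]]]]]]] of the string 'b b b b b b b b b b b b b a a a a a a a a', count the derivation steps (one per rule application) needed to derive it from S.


Every bracketed nonterminal node [X ...] in the tree is produced by exactly one rule application.
Reading the tree off as a leftmost derivation:
  Step 1: S  =>  B A   (applied S -> B A)
  Step 2: B A  =>  B B A   (applied B -> B B)
  Step 3: B B A  =>  B B B A   (applied B -> B B)
  Step 4: B B B A  =>  B B B B A   (applied B -> B B)
  Step 5: B B B B A  =>  B B B B B A   (applied B -> B B)
  Step 6: B B B B B A  =>  B B B B B B A   (applied B -> B B)
  Step 7: B B B B B B A  =>  b B B B B B A   (applied B -> b)
  Step 8: b B B B B B A  =>  b b B B B B A   (applied B -> b)
  Step 9: b b B B B B A  =>  b b B B B B B A   (applied B -> B B)
  Step 10: b b B B B B B A  =>  b b b B B B B A   (applied B -> b)
  Step 11: b b b B B B B A  =>  b b b b B B B A   (applied B -> b)
  Step 12: b b b b B B B A  =>  b b b b B B B B A   (applied B -> B B)
  Step 13: b b b b B B B B A  =>  b b b b b B B B A   (applied B -> b)
  Step 14: b b b b b B B B A  =>  b b b b b B B B B A   (applied B -> B B)
  Step 15: b b b b b B B B B A  =>  b b b b b b B B B A   (applied B -> b)
  Step 16: b b b b b b B B B A  =>  b b b b b b b B B A   (applied B -> b)
  Step 17: b b b b b b b B B A  =>  b b b b b b b b B A   (applied B -> b)
  Step 18: b b b b b b b b B A  =>  b b b b b b b b B B A   (applied B -> B B)
  Step 19: b b b b b b b b B B A  =>  b b b b b b b b B B B A   (applied B -> B B)
  Step 20: b b b b b b b b B B B A  =>  b b b b b b b b b B B A   (applied B -> b)
  Step 21: b b b b b b b b b B B A  =>  b b b b b b b b b B B B A   (applied B -> B B)
  Step 22: b b b b b b b b b B B B A  =>  b b b b b b b b b b B B A   (applied B -> b)
  Step 23: b b b b b b b b b b B B A  =>  b b b b b b b b b b B B B A   (applied B -> B B)
  Step 24: b b b b b b b b b b B B B A  =>  b b b b b b b b b b b B B A   (applied B -> b)
  Step 25: b b b b b b b b b b b B B A  =>  b b b b b b b b b b b b B A   (applied B -> b)
  Step 26: b b b b b b b b b b b b B A  =>  b b b b b b b b b b b b b A   (applied B -> b)
  Step 27: b b b b b b b b b b b b b A  =>  b b b b b b b b b b b b b A A   (applied A -> A A)
  Step 28: b b b b b b b b b b b b b A A  =>  b b b b b b b b b b b b b a A   (applied A -> a)
  Step 29: b b b b b b b b b b b b b a A  =>  b b b b b b b b b b b b b a A A   (applied A -> A A)
  Step 30: b b b b b b b b b b b b b a A A  =>  b b b b b b b b b b b b b a a A   (applied A -> a)
  Step 31: b b b b b b b b b b b b b a a A  =>  b b b b b b b b b b b b b a a A A   (applied A -> A A)
  Step 32: b b b b b b b b b b b b b a a A A  =>  b b b b b b b b b b b b b a a A A A   (applied A -> A A)
  Step 33: b b b b b b b b b b b b b a a A A A  =>  b b b b b b b b b b b b b a a A A A A   (applied A -> A A)
  Step 34: b b b b b b b b b b b b b a a A A A A  =>  b b b b b b b b b b b b b a a a A A A   (applied A -> a)
  Step 35: b b b b b b b b b b b b b a a a A A A  =>  b b b b b b b b b b b b b a a a a A A   (applied A -> a)
  Step 36: b b b b b b b b b b b b b a a a a A A  =>  b b b b b b b b b b b b b a a a a a A   (applied A -> a)
  Step 37: b b b b b b b b b b b b b a a a a a A  =>  b b b b b b b b b b b b b a a a a a A A   (applied A -> A A)
  Step 38: b b b b b b b b b b b b b a a a a a A A  =>  b b b b b b b b b b b b b a a a a a a A   (applied A -> a)
  Step 39: b b b b b b b b b b b b b a a a a a a A  =>  b b b b b b b b b b b b b a a a a a a A A   (applied A -> A A)
  Step 40: b b b b b b b b b b b b b a a a a a a A A  =>  b b b b b b b b b b b b b a a a a a a a A   (applied A -> a)
  Step 41: b b b b b b b b b b b b b a a a a a a a A  =>  b b b b b b b b b b b b b a a a a a a a a   (applied A -> a)
Final yield: b b b b b b b b b b b b b a a a a a a a a
Total rewrite steps: 41

41


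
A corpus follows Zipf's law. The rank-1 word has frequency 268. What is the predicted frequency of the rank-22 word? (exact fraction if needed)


Zipf's law: freq(rank) = f1 / rank
f1 = 268, rank = 22
freq = 268 / 22
GCD(268, 22) = 2
Simplified: 134/11

134/11


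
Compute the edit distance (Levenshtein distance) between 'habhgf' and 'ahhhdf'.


Building DP table for s1='habhgf' (len 6) and s2='ahhhdf' (len 6):
       a  h  h  h  d  f
    0  1  2  3  4  5  6
  h 1  1  1  2  3  4  5
  a 2  1  2  2  3  4  5
  b 3  2  2  3  3  4  5
  h 4  3  2  2  3  4  5
  g 5  4  3  3  3  4  5
  f 6  5  4  4  4  4  4
Edit distance = dp[6][6] = 4

4


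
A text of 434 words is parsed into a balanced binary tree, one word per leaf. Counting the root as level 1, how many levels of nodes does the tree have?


In a balanced binary tree with n leaves the deepest leaf is ceil(log2(n)) edges below the root,
so counting node levels inclusive of root and leaves gives ceil(log2(n)) + 1 levels.
log2(434) = 8.7616
ceil(8.7616) = 9
levels = 9 + 1 = 10

10


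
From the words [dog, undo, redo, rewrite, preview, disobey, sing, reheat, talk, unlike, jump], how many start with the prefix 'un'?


Checking each word for prefix 'un':
  'dog' -> no (count: 0)
  'undo' -> YES, starts with 'un' (count: 1)
  'redo' -> no (count: 1)
  'rewrite' -> no (count: 1)
  'preview' -> no (count: 1)
  'disobey' -> no (count: 1)
  'sing' -> no (count: 1)
  'reheat' -> no (count: 1)
  'talk' -> no (count: 1)
  'unlike' -> YES, starts with 'un' (count: 2)
  'jump' -> no (count: 2)
Total with prefix 'un': 2

2


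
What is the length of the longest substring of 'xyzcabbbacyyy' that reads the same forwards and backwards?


Scanning 'xyzcabbbacyyy' for palindromic substrings.
Substring at positions 3-9: 'cabbbac'.
Check: reverse('cabbbac') = 'cabbbac' -> palindrome confirmed.
Neighbouring characters ('z' / 'y') break symmetry, so it cannot extend further.
No longer palindromic substring exists; longest length = 7

7


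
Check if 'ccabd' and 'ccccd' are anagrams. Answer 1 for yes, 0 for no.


Sort characters of 'ccabd': 'abccd'
Sort characters of 'ccccd': 'ccccd'
Sorted forms differ -> they are NOT anagrams
Result: 0

0


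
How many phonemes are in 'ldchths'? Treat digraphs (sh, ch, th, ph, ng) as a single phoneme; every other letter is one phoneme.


Parsing 'ldchths' greedily, digraphs first:
  'l' -> consonant phoneme (phonemes so far: 1)
  'd' -> consonant phoneme (phonemes so far: 2)
  'ch' -> digraph (1 consonant phoneme) (phonemes so far: 3)
  'th' -> digraph (1 consonant phoneme) (phonemes so far: 4)
  's' -> consonant phoneme (phonemes so far: 5)
Total phonemes: 5

5


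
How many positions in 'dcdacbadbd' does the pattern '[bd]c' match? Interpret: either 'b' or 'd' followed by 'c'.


Pattern: [bd]c means either 'b' or 'd' followed by 'c'.
Scanning 'dcdacbadbd' position-by-position:
  Pos 0: window 'dc' -> MATCH
  Pos 1: window 'cd' -> no
  Pos 2: window 'da' -> no
  Pos 3: window 'ac' -> no
  Pos 4: window 'cb' -> no
  Pos 5: window 'ba' -> no
  Pos 6: window 'ad' -> no
  Pos 7: window 'db' -> no
  Pos 8: window 'bd' -> no
  Pos 9: window 'd' -> no
Total matches: 1

1


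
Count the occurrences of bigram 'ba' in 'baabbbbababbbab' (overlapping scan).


Scanning 'baabbbbababbbab' for bigram 'ba':
  Position 0: 'ba' -> MATCH
  Position 1: 'aa' -> no
  Position 2: 'ab' -> no
  Position 3: 'bb' -> no
  Position 4: 'bb' -> no
  Position 5: 'bb' -> no
  Position 6: 'ba' -> MATCH
  Position 7: 'ab' -> no
  Position 8: 'ba' -> MATCH
  Position 9: 'ab' -> no
  Position 10: 'bb' -> no
  Position 11: 'bb' -> no
  Position 12: 'ba' -> MATCH
  Position 13: 'ab' -> no
Total matches: 4

4


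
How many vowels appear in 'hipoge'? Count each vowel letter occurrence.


Scanning each character of 'hipoge':
  Position 1: 'h' -> consonant (running count: 0)
  Position 2: 'i' -> vowel (running count: 1)
  Position 3: 'p' -> consonant (running count: 1)
  Position 4: 'o' -> vowel (running count: 2)
  Position 5: 'g' -> consonant (running count: 2)
  Position 6: 'e' -> vowel (running count: 3)
Total vowels: 3

3


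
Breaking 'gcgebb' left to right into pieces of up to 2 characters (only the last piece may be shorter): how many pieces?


'gcgebb' has 6 characters.
Chunking with max size 2:
  Chunk 1: 'gc' (positions 0-1)
  Chunk 2: 'ge' (positions 2-3)
  Chunk 3: 'bb' (positions 4-5)
Total chunks: ceil(6 / 2) = 3

3


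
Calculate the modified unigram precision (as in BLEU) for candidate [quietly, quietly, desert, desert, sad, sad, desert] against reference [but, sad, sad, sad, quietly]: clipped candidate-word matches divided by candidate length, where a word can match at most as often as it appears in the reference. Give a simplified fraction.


Reference word counts: {'but': 1, 'quietly': 1, 'sad': 3}
Checking each candidate word (with clipping):
  'quietly' -> in reference (ref count 1, used 1/1) -> match (matches: 1)
  'quietly' -> ref count 1 already used up (1/1) -> clipped, no match (matches: 1)
  'desert' -> not in reference -> no match (matches: 1)
  'desert' -> not in reference -> no match (matches: 1)
  'sad' -> in reference (ref count 3, used 1/3) -> match (matches: 2)
  'sad' -> in reference (ref count 3, used 2/3) -> match (matches: 3)
  'desert' -> not in reference -> no match (matches: 3)
Clipped matches: 3, Candidate length: 7
Precision = 3/7

3/7


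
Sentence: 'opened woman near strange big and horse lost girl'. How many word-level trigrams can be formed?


Word trigrams from [9] words:
  Trigram 1: (opened woman near)
  Trigram 2: (woman near strange)
  Trigram 3: (near strange big)
  Trigram 4: (strange big and)
  Trigram 5: (big and horse)
  Trigram 6: (and horse lost)
  Trigram 7: (horse lost girl)
Total word trigrams: 9 - 2 = 7

7


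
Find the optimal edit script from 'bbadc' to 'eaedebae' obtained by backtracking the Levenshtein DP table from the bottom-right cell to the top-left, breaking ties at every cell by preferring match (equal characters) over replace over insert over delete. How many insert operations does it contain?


Edit distance = 7. Backtracking from cell (5, 8) with preference match > replace > insert > delete,
then listing the resulting alignment 'bbadc' -> 'eaedebae' left to right:
  Step 1: replace b->e
  Step 2: replace b->a
  Step 3: replace a->e
  Step 4: keep 'd'
  Step 5: insert 'e' [insertion #1]
  Step 6: insert 'b' [insertion #2]
  Step 7: insert 'a' [insertion #3]
  Step 8: replace c->e
Total insertions: 3

3


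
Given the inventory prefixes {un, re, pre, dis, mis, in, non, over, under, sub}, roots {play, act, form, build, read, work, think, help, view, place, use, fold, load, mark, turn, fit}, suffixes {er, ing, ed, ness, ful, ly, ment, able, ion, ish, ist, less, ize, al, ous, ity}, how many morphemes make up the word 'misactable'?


Segmenting 'misactable' against the inventory:
  'mis' -> prefix (morpheme 1)
  'act' -> root (morpheme 2)
  'able' -> suffix (morpheme 3)
Total morphemes: 3

3


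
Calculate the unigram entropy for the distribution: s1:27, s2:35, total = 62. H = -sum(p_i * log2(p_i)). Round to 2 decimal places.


Computing entropy H = -sum(p_i * log2(p_i)):
  s1: p = 27/62 = 0.4355, -p*log2(p) = 0.5223
  s2: p = 35/62 = 0.5645, -p*log2(p) = 0.4657
H = sum of terms = 0.9880
Rounded to 2 decimals: 0.99

0.99


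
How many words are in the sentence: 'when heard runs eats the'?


Counting words by splitting on spaces:
  Word 1: 'when'
  Word 2: 'heard'
  Word 3: 'runs'
  Word 4: 'eats'
  Word 5: 'the'
Total words: 5

5


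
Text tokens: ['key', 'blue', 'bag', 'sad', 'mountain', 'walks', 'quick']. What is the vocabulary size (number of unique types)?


Listing all tokens and tracking unique types:
  Token 1: 'key' -> NEW (unique so far: 1)
  Token 2: 'blue' -> NEW (unique so far: 2)
  Token 3: 'bag' -> NEW (unique so far: 3)
  Token 4: 'sad' -> NEW (unique so far: 4)
  Token 5: 'mountain' -> NEW (unique so far: 5)
  Token 6: 'walks' -> NEW (unique so far: 6)
  Token 7: 'quick' -> NEW (unique so far: 7)
Unique types: ('bag', 'blue', 'key', 'mountain', 'quick', 'sad', 'walks')
Vocabulary size: 7

7


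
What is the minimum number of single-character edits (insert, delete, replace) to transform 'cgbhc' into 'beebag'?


Building DP table for s1='cgbhc' (len 5) and s2='beebag' (len 6):
       b  e  e  b  a  g
    0  1  2  3  4  5  6
  c 1  1  2  3  4  5  6
  g 2  2  2  3  4  5  5
  b 3  2  3  3  3  4  5
  h 4  3  3  4  4  4  5
  c 5  4  4  4  5  5  5
Edit distance = dp[5][6] = 5

5


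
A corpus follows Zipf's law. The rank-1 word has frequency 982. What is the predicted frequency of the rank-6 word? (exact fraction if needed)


Zipf's law: freq(rank) = f1 / rank
f1 = 982, rank = 6
freq = 982 / 6
GCD(982, 6) = 2
Simplified: 491/3

491/3


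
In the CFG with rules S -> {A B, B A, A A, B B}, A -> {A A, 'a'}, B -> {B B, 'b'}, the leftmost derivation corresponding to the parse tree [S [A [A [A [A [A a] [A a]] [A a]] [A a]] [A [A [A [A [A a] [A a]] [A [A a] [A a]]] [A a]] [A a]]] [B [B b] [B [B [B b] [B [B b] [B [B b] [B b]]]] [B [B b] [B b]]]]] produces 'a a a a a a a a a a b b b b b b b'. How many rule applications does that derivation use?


Every bracketed nonterminal node [X ...] in the tree is produced by exactly one rule application.
Reading the tree off as a leftmost derivation:
  Step 1: S  =>  A B   (applied S -> A B)
  Step 2: A B  =>  A A B   (applied A -> A A)
  Step 3: A A B  =>  A A A B   (applied A -> A A)
  Step 4: A A A B  =>  A A A A B   (applied A -> A A)
  Step 5: A A A A B  =>  A A A A A B   (applied A -> A A)
  Step 6: A A A A A B  =>  a A A A A B   (applied A -> a)
  Step 7: a A A A A B  =>  a a A A A B   (applied A -> a)
  Step 8: a a A A A B  =>  a a a A A B   (applied A -> a)
  Step 9: a a a A A B  =>  a a a a A B   (applied A -> a)
  Step 10: a a a a A B  =>  a a a a A A B   (applied A -> A A)
  Step 11: a a a a A A B  =>  a a a a A A A B   (applied A -> A A)
  Step 12: a a a a A A A B  =>  a a a a A A A A B   (applied A -> A A)
  Step 13: a a a a A A A A B  =>  a a a a A A A A A B   (applied A -> A A)
  Step 14: a a a a A A A A A B  =>  a a a a a A A A A B   (applied A -> a)
  Step 15: a a a a a A A A A B  =>  a a a a a a A A A B   (applied A -> a)
  Step 16: a a a a a a A A A B  =>  a a a a a a A A A A B   (applied A -> A A)
  Step 17: a a a a a a A A A A B  =>  a a a a a a a A A A B   (applied A -> a)
  Step 18: a a a a a a a A A A B  =>  a a a a a a a a A A B   (applied A -> a)
  Step 19: a a a a a a a a A A B  =>  a a a a a a a a a A B   (applied A -> a)
  Step 20: a a a a a a a a a A B  =>  a a a a a a a a a a B   (applied A -> a)
  Step 21: a a a a a a a a a a B  =>  a a a a a a a a a a B B   (applied B -> B B)
  Step 22: a a a a a a a a a a B B  =>  a a a a a a a a a a b B   (applied B -> b)
  Step 23: a a a a a a a a a a b B  =>  a a a a a a a a a a b B B   (applied B -> B B)
  Step 24: a a a a a a a a a a b B B  =>  a a a a a a a a a a b B B B   (applied B -> B B)
  Step 25: a a a a a a a a a a b B B B  =>  a a a a a a a a a a b b B B   (applied B -> b)
  Step 26: a a a a a a a a a a b b B B  =>  a a a a a a a a a a b b B B B   (applied B -> B B)
  Step 27: a a a a a a a a a a b b B B B  =>  a a a a a a a a a a b b b B B   (applied B -> b)
  Step 28: a a a a a a a a a a b b b B B  =>  a a a a a a a a a a b b b B B B   (applied B -> B B)
  Step 29: a a a a a a a a a a b b b B B B  =>  a a a a a a a a a a b b b b B B   (applied B -> b)
  Step 30: a a a a a a a a a a b b b b B B  =>  a a a a a a a a a a b b b b b B   (applied B -> b)
  Step 31: a a a a a a a a a a b b b b b B  =>  a a a a a a a a a a b b b b b B B   (applied B -> B B)
  Step 32: a a a a a a a a a a b b b b b B B  =>  a a a a a a a a a a b b b b b b B   (applied B -> b)
  Step 33: a a a a a a a a a a b b b b b b B  =>  a a a a a a a a a a b b b b b b b   (applied B -> b)
Final yield: a a a a a a a a a a b b b b b b b
Total rewrite steps: 33

33


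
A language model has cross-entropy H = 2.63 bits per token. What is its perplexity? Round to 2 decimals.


Perplexity formula: PP = 2^H
H = 2.63
PP = 2^2.63
Decompose: 2^2.63 = 2^2 * 2^0.63
2^2 = 4, 2^0.63 ~ 1.5475650
PP ~ 4 * 1.5475650 = 6.1902600
Rounded to 2 decimals: 6.19

6.19


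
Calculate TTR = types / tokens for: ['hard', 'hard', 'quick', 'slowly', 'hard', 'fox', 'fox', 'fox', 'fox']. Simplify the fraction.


Tokens: 9
Unique types: ('fox', 'hard', 'quick', 'slowly') = 4
TTR = 4/9
Already in lowest terms.

4/9


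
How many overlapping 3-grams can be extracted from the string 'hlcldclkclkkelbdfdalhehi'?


String 'hlcldclkclkkelbdfdalhehi' has length L = 24.
Number of overlapping n-grams = L - n + 1
Substituting: 24 - 3 + 1 = 22

22


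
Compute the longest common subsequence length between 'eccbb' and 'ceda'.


DP table for LCS of 'eccbb' and 'ceda':
       c  e  d  a
    0  0  0  0  0
  e 0  0  1  1  1
  c 0  1  1  1  1
  c 0  1  1  1  1
  b 0  1  1  1  1
  b 0  1  1  1  1
LCS: 'e'
LCS length = 1

1


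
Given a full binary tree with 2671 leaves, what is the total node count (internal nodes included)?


Leaf nodes (terminals): 2671
Internal nodes = n - 1 = 2671 - 1 = 2670
Total = leaves + internal = 2671 + 2670 = 5341

5341


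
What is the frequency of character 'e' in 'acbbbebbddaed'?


Scanning 'acbbbebbddaed' for 'e':
  Position 5: 'e' -> MATCH (count: 1)
  Position 11: 'e' -> MATCH (count: 2)
Total occurrences of 'e': 2

2


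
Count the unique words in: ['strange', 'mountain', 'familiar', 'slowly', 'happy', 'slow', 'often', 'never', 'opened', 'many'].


Listing all tokens and tracking unique types:
  Token 1: 'strange' -> NEW (unique so far: 1)
  Token 2: 'mountain' -> NEW (unique so far: 2)
  Token 3: 'familiar' -> NEW (unique so far: 3)
  Token 4: 'slowly' -> NEW (unique so far: 4)
  Token 5: 'happy' -> NEW (unique so far: 5)
  Token 6: 'slow' -> NEW (unique so far: 6)
  Token 7: 'often' -> NEW (unique so far: 7)
  Token 8: 'never' -> NEW (unique so far: 8)
  Token 9: 'opened' -> NEW (unique so far: 9)
  Token 10: 'many' -> NEW (unique so far: 10)
Unique types: ('familiar', 'happy', 'many', 'mountain', 'never', 'often', 'opened', 'slow', 'slowly', 'strange')
Vocabulary size: 10

10


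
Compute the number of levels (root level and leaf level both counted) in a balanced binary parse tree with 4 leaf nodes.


In a balanced binary tree with n leaves the deepest leaf is ceil(log2(n)) edges below the root,
so counting node levels inclusive of root and leaves gives ceil(log2(n)) + 1 levels.
log2(4) = 2.0000
ceil(2.0000) = 2
levels = 2 + 1 = 3

3


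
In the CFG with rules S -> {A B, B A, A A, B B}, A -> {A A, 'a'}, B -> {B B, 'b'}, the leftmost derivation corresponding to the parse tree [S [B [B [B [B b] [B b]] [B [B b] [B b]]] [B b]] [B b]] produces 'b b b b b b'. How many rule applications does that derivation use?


Every bracketed nonterminal node [X ...] in the tree is produced by exactly one rule application.
Reading the tree off as a leftmost derivation:
  Step 1: S  =>  B B   (applied S -> B B)
  Step 2: B B  =>  B B B   (applied B -> B B)
  Step 3: B B B  =>  B B B B   (applied B -> B B)
  Step 4: B B B B  =>  B B B B B   (applied B -> B B)
  Step 5: B B B B B  =>  b B B B B   (applied B -> b)
  Step 6: b B B B B  =>  b b B B B   (applied B -> b)
  Step 7: b b B B B  =>  b b B B B B   (applied B -> B B)
  Step 8: b b B B B B  =>  b b b B B B   (applied B -> b)
  Step 9: b b b B B B  =>  b b b b B B   (applied B -> b)
  Step 10: b b b b B B  =>  b b b b b B   (applied B -> b)
  Step 11: b b b b b B  =>  b b b b b b   (applied B -> b)
Final yield: b b b b b b
Total rewrite steps: 11

11


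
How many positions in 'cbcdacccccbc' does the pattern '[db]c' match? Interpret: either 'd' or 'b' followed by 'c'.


Pattern: [db]c means either 'd' or 'b' followed by 'c'.
Scanning 'cbcdacccccbc' position-by-position:
  Pos 0: window 'cb' -> no
  Pos 1: window 'bc' -> MATCH
  Pos 2: window 'cd' -> no
  Pos 3: window 'da' -> no
  Pos 4: window 'ac' -> no
  Pos 5: window 'cc' -> no
  Pos 6: window 'cc' -> no
  Pos 7: window 'cc' -> no
  Pos 8: window 'cc' -> no
  Pos 9: window 'cb' -> no
  Pos 10: window 'bc' -> MATCH
  Pos 11: window 'c' -> no
Total matches: 2

2


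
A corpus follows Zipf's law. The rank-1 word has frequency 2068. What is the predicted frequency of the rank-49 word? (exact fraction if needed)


Zipf's law: freq(rank) = f1 / rank
f1 = 2068, rank = 49
freq = 2068 / 49
GCD(2068, 49) = 1
Simplified: 2068/49

2068/49


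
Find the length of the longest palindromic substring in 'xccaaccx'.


Scanning 'xccaaccx' for palindromic substrings.
Substring at positions 0-7: 'xccaaccx'.
Check: reverse('xccaaccx') = 'xccaaccx' -> palindrome confirmed.
No longer palindromic substring exists; longest length = 8

8


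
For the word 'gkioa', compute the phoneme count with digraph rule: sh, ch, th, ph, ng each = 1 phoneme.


Parsing 'gkioa' greedily, digraphs first:
  'g' -> consonant phoneme (phonemes so far: 1)
  'k' -> consonant phoneme (phonemes so far: 2)
  'i' -> vowel phoneme (phonemes so far: 3)
  'o' -> vowel phoneme (phonemes so far: 4)
  'a' -> vowel phoneme (phonemes so far: 5)
Total phonemes: 5

5


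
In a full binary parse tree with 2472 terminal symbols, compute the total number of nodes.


Leaf nodes (terminals): 2472
Internal nodes = n - 1 = 2472 - 1 = 2471
Total = leaves + internal = 2472 + 2471 = 4943

4943


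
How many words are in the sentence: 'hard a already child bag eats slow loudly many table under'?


Counting words by splitting on spaces:
  Word 1: 'hard'
  Word 2: 'a'
  Word 3: 'already'
  Word 4: 'child'
  Word 5: 'bag'
  Word 6: 'eats'
  Word 7: 'slow'
  Word 8: 'loudly'
  Word 9: 'many'
  Word 10: 'table'
  Word 11: 'under'
Total words: 11

11


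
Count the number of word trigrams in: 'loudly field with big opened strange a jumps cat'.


Word trigrams from [9] words:
  Trigram 1: (loudly field with)
  Trigram 2: (field with big)
  Trigram 3: (with big opened)
  Trigram 4: (big opened strange)
  Trigram 5: (opened strange a)
  Trigram 6: (strange a jumps)
  Trigram 7: (a jumps cat)
Total word trigrams: 9 - 2 = 7

7


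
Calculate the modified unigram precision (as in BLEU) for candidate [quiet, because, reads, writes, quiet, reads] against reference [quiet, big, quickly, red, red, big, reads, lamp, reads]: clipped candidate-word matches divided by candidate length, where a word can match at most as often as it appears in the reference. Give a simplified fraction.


Reference word counts: {'big': 2, 'lamp': 1, 'quickly': 1, 'quiet': 1, 'reads': 2, 'red': 2}
Checking each candidate word (with clipping):
  'quiet' -> in reference (ref count 1, used 1/1) -> match (matches: 1)
  'because' -> not in reference -> no match (matches: 1)
  'reads' -> in reference (ref count 2, used 1/2) -> match (matches: 2)
  'writes' -> not in reference -> no match (matches: 2)
  'quiet' -> ref count 1 already used up (1/1) -> clipped, no match (matches: 2)
  'reads' -> in reference (ref count 2, used 2/2) -> match (matches: 3)
Clipped matches: 3, Candidate length: 6
Precision = 3/6 = 1/2

1/2


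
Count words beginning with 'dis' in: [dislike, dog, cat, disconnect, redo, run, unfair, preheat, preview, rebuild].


Checking each word for prefix 'dis':
  'dislike' -> YES, starts with 'dis' (count: 1)
  'dog' -> no (count: 1)
  'cat' -> no (count: 1)
  'disconnect' -> YES, starts with 'dis' (count: 2)
  'redo' -> no (count: 2)
  'run' -> no (count: 2)
  'unfair' -> no (count: 2)
  'preheat' -> no (count: 2)
  'preview' -> no (count: 2)
  'rebuild' -> no (count: 2)
Total with prefix 'dis': 2

2


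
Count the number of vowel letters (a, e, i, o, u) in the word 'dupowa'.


Scanning each character of 'dupowa':
  Position 1: 'd' -> consonant (running count: 0)
  Position 2: 'u' -> vowel (running count: 1)
  Position 3: 'p' -> consonant (running count: 1)
  Position 4: 'o' -> vowel (running count: 2)
  Position 5: 'w' -> consonant (running count: 2)
  Position 6: 'a' -> vowel (running count: 3)
Total vowels: 3

3


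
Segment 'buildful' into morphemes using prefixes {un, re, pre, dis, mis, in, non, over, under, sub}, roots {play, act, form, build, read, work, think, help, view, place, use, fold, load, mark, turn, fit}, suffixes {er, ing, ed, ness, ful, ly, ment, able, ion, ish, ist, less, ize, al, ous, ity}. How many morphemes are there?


Segmenting 'buildful' against the inventory:
  'build' -> root (morpheme 1)
  'ful' -> suffix (morpheme 2)
Total morphemes: 2

2


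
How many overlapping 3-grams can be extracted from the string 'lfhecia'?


String 'lfhecia' has length L = 7.
Number of overlapping n-grams = L - n + 1
Substituting: 7 - 3 + 1 = 5

5


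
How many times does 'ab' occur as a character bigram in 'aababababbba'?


Scanning 'aababababbba' for bigram 'ab':
  Position 0: 'aa' -> no
  Position 1: 'ab' -> MATCH
  Position 2: 'ba' -> no
  Position 3: 'ab' -> MATCH
  Position 4: 'ba' -> no
  Position 5: 'ab' -> MATCH
  Position 6: 'ba' -> no
  Position 7: 'ab' -> MATCH
  Position 8: 'bb' -> no
  Position 9: 'bb' -> no
  Position 10: 'ba' -> no
Total matches: 4

4


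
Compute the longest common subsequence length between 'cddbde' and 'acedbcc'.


DP table for LCS of 'cddbde' and 'acedbcc':
       a  c  e  d  b  c  c
    0  0  0  0  0  0  0  0
  c 0  0  1  1  1  1  1  1
  d 0  0  1  1  2  2  2  2
  d 0  0  1  1  2  2  2  2
  b 0  0  1  1  2  3  3  3
  d 0  0  1  1  2  3  3  3
  e 0  0  1  2  2  3  3  3
LCS: 'cdb'
LCS length = 3

3


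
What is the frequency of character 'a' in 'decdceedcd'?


Scanning 'decdceedcd' for 'a':
  No matches found.
Total occurrences of 'a': 0

0


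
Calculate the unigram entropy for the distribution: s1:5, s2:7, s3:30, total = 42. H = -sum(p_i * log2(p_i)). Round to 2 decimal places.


Computing entropy H = -sum(p_i * log2(p_i)):
  s1: p = 5/42 = 0.1190, -p*log2(p) = 0.3655
  s2: p = 7/42 = 0.1667, -p*log2(p) = 0.4308
  s3: p = 30/42 = 0.7143, -p*log2(p) = 0.3467
H = sum of terms = 1.1430
Rounded to 2 decimals: 1.14

1.14


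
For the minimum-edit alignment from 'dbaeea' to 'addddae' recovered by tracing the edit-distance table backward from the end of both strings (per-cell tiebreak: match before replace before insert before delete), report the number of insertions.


Edit distance = 6. Backtracking from cell (6, 7) with preference match > replace > insert > delete,
then listing the resulting alignment 'dbaeea' -> 'addddae' left to right:
  Step 1: insert 'a' [insertion #1]
  Step 2: keep 'd'
  Step 3: replace b->d
  Step 4: replace a->d
  Step 5: replace e->d
  Step 6: replace e->a
  Step 7: replace a->e
Total insertions: 1

1


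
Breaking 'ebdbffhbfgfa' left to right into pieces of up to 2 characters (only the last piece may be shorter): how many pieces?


'ebdbffhbfgfa' has 12 characters.
Chunking with max size 2:
  Chunk 1: 'eb' (positions 0-1)
  Chunk 2: 'db' (positions 2-3)
  Chunk 3: 'ff' (positions 4-5)
  Chunk 4: 'hb' (positions 6-7)
  Chunk 5: 'fg' (positions 8-9)
  Chunk 6: 'fa' (positions 10-11)
Total chunks: ceil(12 / 2) = 6

6


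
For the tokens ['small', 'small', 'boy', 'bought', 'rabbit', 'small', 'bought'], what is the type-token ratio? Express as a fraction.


Tokens: 7
Unique types: ('bought', 'boy', 'rabbit', 'small') = 4
TTR = 4/7
Already in lowest terms.

4/7


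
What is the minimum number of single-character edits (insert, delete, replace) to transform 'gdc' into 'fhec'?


Building DP table for s1='gdc' (len 3) and s2='fhec' (len 4):
       f  h  e  c
    0  1  2  3  4
  g 1  1  2  3  4
  d 2  2  2  3  4
  c 3  3  3  3  3
Edit distance = dp[3][4] = 3

3


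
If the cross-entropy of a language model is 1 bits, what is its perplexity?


Perplexity formula: PP = 2^H
H = 1
PP = 2^1
Steps: 2^1 = 2
PP = 2

2


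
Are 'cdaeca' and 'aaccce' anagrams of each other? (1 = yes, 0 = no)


Sort characters of 'cdaeca': 'aaccde'
Sort characters of 'aaccce': 'aaccce'
Sorted forms differ -> they are NOT anagrams
Result: 0

0


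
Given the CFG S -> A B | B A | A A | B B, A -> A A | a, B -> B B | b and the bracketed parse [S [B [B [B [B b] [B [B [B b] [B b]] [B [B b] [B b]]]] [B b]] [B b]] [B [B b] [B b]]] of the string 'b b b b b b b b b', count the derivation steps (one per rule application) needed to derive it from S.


Every bracketed nonterminal node [X ...] in the tree is produced by exactly one rule application.
Reading the tree off as a leftmost derivation:
  Step 1: S  =>  B B   (applied S -> B B)
  Step 2: B B  =>  B B B   (applied B -> B B)
  Step 3: B B B  =>  B B B B   (applied B -> B B)
  Step 4: B B B B  =>  B B B B B   (applied B -> B B)
  Step 5: B B B B B  =>  b B B B B   (applied B -> b)
  Step 6: b B B B B  =>  b B B B B B   (applied B -> B B)
  Step 7: b B B B B B  =>  b B B B B B B   (applied B -> B B)
  Step 8: b B B B B B B  =>  b b B B B B B   (applied B -> b)
  Step 9: b b B B B B B  =>  b b b B B B B   (applied B -> b)
  Step 10: b b b B B B B  =>  b b b B B B B B   (applied B -> B B)
  Step 11: b b b B B B B B  =>  b b b b B B B B   (applied B -> b)
  Step 12: b b b b B B B B  =>  b b b b b B B B   (applied B -> b)
  Step 13: b b b b b B B B  =>  b b b b b b B B   (applied B -> b)
  Step 14: b b b b b b B B  =>  b b b b b b b B   (applied B -> b)
  Step 15: b b b b b b b B  =>  b b b b b b b B B   (applied B -> B B)
  Step 16: b b b b b b b B B  =>  b b b b b b b b B   (applied B -> b)
  Step 17: b b b b b b b b B  =>  b b b b b b b b b   (applied B -> b)
Final yield: b b b b b b b b b
Total rewrite steps: 17

17


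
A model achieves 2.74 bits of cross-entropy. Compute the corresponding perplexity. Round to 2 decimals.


Perplexity formula: PP = 2^H
H = 2.74
PP = 2^2.74
Decompose: 2^2.74 = 2^2 * 2^0.74
2^2 = 4, 2^0.74 ~ 1.6701758
PP ~ 4 * 1.6701758 = 6.6807032
Rounded to 2 decimals: 6.68

6.68


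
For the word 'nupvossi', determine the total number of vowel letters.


Scanning each character of 'nupvossi':
  Position 1: 'n' -> consonant (running count: 0)
  Position 2: 'u' -> vowel (running count: 1)
  Position 3: 'p' -> consonant (running count: 1)
  Position 4: 'v' -> consonant (running count: 1)
  Position 5: 'o' -> vowel (running count: 2)
  Position 6: 's' -> consonant (running count: 2)
  Position 7: 's' -> consonant (running count: 2)
  Position 8: 'i' -> vowel (running count: 3)
Total vowels: 3

3


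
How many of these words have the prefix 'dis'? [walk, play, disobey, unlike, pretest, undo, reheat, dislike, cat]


Checking each word for prefix 'dis':
  'walk' -> no (count: 0)
  'play' -> no (count: 0)
  'disobey' -> YES, starts with 'dis' (count: 1)
  'unlike' -> no (count: 1)
  'pretest' -> no (count: 1)
  'undo' -> no (count: 1)
  'reheat' -> no (count: 1)
  'dislike' -> YES, starts with 'dis' (count: 2)
  'cat' -> no (count: 2)
Total with prefix 'dis': 2

2


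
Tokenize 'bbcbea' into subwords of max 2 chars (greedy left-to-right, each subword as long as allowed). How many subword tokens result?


'bbcbea' has 6 characters.
Chunking with max size 2:
  Chunk 1: 'bb' (positions 0-1)
  Chunk 2: 'cb' (positions 2-3)
  Chunk 3: 'ea' (positions 4-5)
Total chunks: ceil(6 / 2) = 3

3


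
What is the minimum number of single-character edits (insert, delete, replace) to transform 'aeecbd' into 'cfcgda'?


Building DP table for s1='aeecbd' (len 6) and s2='cfcgda' (len 6):
       c  f  c  g  d  a
    0  1  2  3  4  5  6
  a 1  1  2  3  4  5  5
  e 2  2  2  3  4  5  6
  e 3  3  3  3  4  5  6
  c 4  3  4  3  4  5  6
  b 5  4  4  4  4  5  6
  d 6  5  5  5  5  4  5
Edit distance = dp[6][6] = 5

5


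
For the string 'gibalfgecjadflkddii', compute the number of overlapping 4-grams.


String 'gibalfgecjadflkddii' has length L = 19.
Number of overlapping n-grams = L - n + 1
Substituting: 19 - 4 + 1 = 16

16
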